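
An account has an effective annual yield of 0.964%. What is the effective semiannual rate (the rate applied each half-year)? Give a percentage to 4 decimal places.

0.4808%

The per-half-year rate i satisfies (1 + i)^2 = 1 + 0.00964.
i = 1.00964^(1/2) − 1 = 0.0048084 = 0.4808%.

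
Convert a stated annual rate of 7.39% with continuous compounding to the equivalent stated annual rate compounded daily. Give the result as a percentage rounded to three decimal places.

EAR under continuous compounding: e^0.0739 − 1 = 0.076699.
Solve (1 + r/365)^365 = 1.076699: r/365 = 1.076699^(1/365) − 1 = 0.000202, so r = 0.073907 = 7.391%.

7.391%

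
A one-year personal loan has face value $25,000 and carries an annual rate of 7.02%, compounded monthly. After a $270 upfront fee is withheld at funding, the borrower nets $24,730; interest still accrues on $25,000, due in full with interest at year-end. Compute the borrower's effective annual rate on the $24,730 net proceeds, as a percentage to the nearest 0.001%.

Amount owed after one year: 25,000 × (1 + 0.0702/12)^12 = 25,000 × 1.072503 = $26,812.58.
Effective rate on net proceeds: 26,812.58 / 24,730 − 1 = 0.084213 = 8.421%.

8.421%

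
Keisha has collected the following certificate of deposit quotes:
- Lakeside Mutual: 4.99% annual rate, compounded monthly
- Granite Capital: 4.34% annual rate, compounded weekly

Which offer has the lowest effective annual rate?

Granite Capital

Lakeside Mutual: (1 + 0.0499/12)^12 − 1 = 5.106%
Granite Capital: (1 + 0.0434/52)^52 − 1 = 4.434%
The lowest effective annual rate is Granite Capital at 4.434%.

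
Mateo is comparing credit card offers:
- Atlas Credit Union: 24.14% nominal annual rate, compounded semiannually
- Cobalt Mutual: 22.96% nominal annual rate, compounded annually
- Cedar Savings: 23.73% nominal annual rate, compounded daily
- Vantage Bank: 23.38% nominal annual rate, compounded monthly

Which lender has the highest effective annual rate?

Cedar Savings

Atlas Credit Union: (1 + 0.2414/2)^2 − 1 = 25.597%
Cobalt Mutual: compounded annually, EAR = 22.960%
Cedar Savings: (1 + 0.2373/365)^365 − 1 = 26.772%
Vantage Bank: (1 + 0.2338/12)^12 − 1 = 26.055%
The highest effective annual rate is Cedar Savings at 26.772%.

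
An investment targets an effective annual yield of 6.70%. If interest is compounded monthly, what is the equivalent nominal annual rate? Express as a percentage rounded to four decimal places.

6.5027%

(1 + r/12)^12 − 1 = 0.0670, so 1 + r/12 = 1.0670^(1/12).
r/12 = 0.005419, so r = 0.065027 = 6.5027%.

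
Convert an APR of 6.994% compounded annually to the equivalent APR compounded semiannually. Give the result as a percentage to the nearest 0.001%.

6.876%

Compounded annually, EAR = nominal = 0.069940.
Solve (1 + r/2)^2 = 1.069940: r/2 = 1.069940^(1/2) − 1 = 0.034379, so r = 0.068758 = 6.876%.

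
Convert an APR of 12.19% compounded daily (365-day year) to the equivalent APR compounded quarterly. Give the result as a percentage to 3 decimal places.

EAR = (1 + 0.1219/365)^365 − 1 = 0.129618.
Solve (1 + r/4)^4 = 1.129618: r/4 = 1.129618^(1/4) − 1 = 0.030939, so r = 0.123755 = 12.376%.

12.376%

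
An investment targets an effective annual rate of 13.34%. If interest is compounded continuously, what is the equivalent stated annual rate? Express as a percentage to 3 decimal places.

Continuous: nominal r satisfies e^r − 1 = 0.1334.
r = ln(1 + 0.1334) = ln(1.1334) = 0.125222 = 12.522%.

12.522%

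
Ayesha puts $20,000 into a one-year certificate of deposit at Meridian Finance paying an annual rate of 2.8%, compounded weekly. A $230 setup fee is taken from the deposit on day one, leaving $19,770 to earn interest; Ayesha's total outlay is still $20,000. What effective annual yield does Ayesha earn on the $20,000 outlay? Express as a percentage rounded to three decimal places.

Value after one year: 19,770 × (1 + 0.028/52)^52 = 19,770 × 1.028388 = $20,331.23.
Effective yield on the $20,000 outlay: 20,331.23 / 20,000 − 1 = 0.016561 = 1.656%.

1.656%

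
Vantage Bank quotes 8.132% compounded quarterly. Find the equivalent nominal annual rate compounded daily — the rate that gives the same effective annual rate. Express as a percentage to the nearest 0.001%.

EAR = (1 + 0.08132/4)^4 − 1 = 0.083834.
Solve (1 + r/365)^365 = 1.083834: r/365 = 1.083834^(1/365) − 1 = 0.000221, so r = 0.080513 = 8.051%.

8.051%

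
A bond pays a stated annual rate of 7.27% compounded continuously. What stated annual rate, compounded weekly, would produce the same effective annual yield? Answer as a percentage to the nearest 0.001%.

7.275%

EAR under continuous compounding: e^0.0727 − 1 = 0.075408.
Solve (1 + r/52)^52 = 1.075408: r/52 = 1.075408^(1/52) − 1 = 0.001399, so r = 0.072751 = 7.275%.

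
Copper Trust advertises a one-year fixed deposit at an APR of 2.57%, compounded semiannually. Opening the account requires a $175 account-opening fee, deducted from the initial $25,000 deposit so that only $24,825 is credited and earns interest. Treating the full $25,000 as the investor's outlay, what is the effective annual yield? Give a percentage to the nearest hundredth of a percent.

1.87%

Value after one year: 24,825 × (1 + 0.0257/2)^2 = 24,825 × 1.025865 = $25,467.10.
Effective yield on the $25,000 outlay: 25,467.10 / 25,000 − 1 = 0.018684 = 1.87%.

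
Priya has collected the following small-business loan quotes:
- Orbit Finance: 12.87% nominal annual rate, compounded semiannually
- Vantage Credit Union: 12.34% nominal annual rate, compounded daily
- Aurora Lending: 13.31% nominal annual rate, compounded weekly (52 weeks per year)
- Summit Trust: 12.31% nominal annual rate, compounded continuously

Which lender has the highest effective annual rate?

Orbit Finance: (1 + 0.1287/2)^2 − 1 = 13.284%
Vantage Credit Union: (1 + 0.1234/365)^365 − 1 = 13.131%
Aurora Lending: (1 + 0.1331/52)^52 − 1 = 14.217%
Summit Trust: e^0.1231 − 1 = 13.100%
The highest effective annual rate is Aurora Lending at 14.217%.

Aurora Lending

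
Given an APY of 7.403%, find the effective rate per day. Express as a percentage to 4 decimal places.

The per-day rate i satisfies (1 + i)^365 = 1 + 0.07403.
i = 1.07403^(1/365) − 1 = 0.0001957 = 0.0196%.

0.0196%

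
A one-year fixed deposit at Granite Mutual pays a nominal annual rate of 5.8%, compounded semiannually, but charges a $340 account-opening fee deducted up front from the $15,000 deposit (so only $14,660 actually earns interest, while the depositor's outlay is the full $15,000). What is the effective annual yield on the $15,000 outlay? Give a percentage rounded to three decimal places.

3.484%

Value after one year: 14,660 × (1 + 0.058/2)^2 = 14,660 × 1.058841 = $15,522.61.
Effective yield on the $15,000 outlay: 15,522.61 / 15,000 − 1 = 0.034841 = 3.484%.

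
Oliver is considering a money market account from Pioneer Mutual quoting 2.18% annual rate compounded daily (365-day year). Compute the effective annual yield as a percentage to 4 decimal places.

EAR = (1 + 0.0218/365)^365 − 1.
= 1.022039 − 1 = 2.2039%.

2.2039%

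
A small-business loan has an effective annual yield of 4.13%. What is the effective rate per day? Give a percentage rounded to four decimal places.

0.0111%

The per-day rate i satisfies (1 + i)^365 = 1 + 0.0413.
i = 1.0413^(1/365) − 1 = 0.0001109 = 0.0111%.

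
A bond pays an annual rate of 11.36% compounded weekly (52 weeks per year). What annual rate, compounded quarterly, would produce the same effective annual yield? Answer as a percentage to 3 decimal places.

11.510%

EAR = (1 + 0.1136/52)^52 − 1 = 0.120165.
Solve (1 + r/4)^4 = 1.120165: r/4 = 1.120165^(1/4) − 1 = 0.028775, so r = 0.115101 = 11.510%.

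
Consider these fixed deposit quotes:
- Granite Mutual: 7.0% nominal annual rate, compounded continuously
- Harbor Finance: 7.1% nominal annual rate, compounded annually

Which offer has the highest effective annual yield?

Granite Mutual: e^0.070 − 1 = 7.251%
Harbor Finance: compounded annually, EAR = 7.100%
The highest effective annual rate is Granite Mutual at 7.251%.

Granite Mutual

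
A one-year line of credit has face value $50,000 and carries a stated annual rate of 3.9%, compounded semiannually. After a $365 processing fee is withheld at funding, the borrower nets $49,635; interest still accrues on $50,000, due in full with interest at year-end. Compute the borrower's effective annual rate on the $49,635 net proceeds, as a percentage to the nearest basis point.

Amount owed after one year: 50,000 × (1 + 0.039/2)^2 = 50,000 × 1.039380 = $51,969.01.
Effective rate on net proceeds: 51,969.01 / 49,635 − 1 = 0.047024 = 4.70%.

4.70%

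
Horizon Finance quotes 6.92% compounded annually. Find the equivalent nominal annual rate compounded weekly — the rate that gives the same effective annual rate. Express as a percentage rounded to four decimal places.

Compounded annually, EAR = nominal = 0.069200.
Solve (1 + r/52)^52 = 1.069200: r/52 = 1.069200^(1/52) − 1 = 0.001288, so r = 0.066954 = 6.6954%.

6.6954%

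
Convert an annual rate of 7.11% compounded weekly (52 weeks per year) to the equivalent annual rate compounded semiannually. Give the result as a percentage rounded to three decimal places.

7.233%

EAR = (1 + 0.0711/52)^52 − 1 = 0.073636.
Solve (1 + r/2)^2 = 1.073636: r/2 = 1.073636^(1/2) − 1 = 0.036164, so r = 0.072329 = 7.233%.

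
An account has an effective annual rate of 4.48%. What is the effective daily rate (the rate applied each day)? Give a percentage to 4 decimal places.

The per-day rate i satisfies (1 + i)^365 = 1 + 0.0448.
i = 1.0448^(1/365) − 1 = 0.0001201 = 0.0120%.

0.0120%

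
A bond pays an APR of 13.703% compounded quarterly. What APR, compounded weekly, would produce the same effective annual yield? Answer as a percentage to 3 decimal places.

13.491%

EAR = (1 + 0.13703/4)^4 − 1 = 0.144234.
Solve (1 + r/52)^52 = 1.144234: r/52 = 1.144234^(1/52) − 1 = 0.002594, so r = 0.134910 = 13.491%.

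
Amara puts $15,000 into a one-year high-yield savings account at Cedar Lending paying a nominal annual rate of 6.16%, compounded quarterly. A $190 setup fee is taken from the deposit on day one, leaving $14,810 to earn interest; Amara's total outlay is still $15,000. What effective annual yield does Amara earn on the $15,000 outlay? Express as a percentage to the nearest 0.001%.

4.957%

Value after one year: 14,810 × (1 + 0.0616/4)^4 = 14,810 × 1.063038 = $15,743.59.
Effective yield on the $15,000 outlay: 15,743.59 / 15,000 − 1 = 0.049572 = 4.957%.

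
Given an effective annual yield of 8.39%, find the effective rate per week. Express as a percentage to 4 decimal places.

0.1551%

The per-week rate i satisfies (1 + i)^52 = 1 + 0.0839.
i = 1.0839^(1/52) − 1 = 0.0015505 = 0.1551%.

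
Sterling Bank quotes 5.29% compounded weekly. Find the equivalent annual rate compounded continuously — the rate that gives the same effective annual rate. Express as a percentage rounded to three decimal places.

EAR = (1 + 0.0529/52)^52 − 1 = 0.054296.
Equivalent continuous rate: r = ln(1 + 0.054296) = 0.052873 = 5.287%.

5.287%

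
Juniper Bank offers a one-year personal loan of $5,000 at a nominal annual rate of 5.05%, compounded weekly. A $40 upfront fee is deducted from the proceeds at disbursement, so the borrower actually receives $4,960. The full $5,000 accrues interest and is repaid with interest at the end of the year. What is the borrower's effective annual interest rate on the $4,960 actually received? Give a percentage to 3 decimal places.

Amount owed after one year: 5,000 × (1 + 0.0505/52)^52 = 5,000 × 1.051771 = $5,258.86.
Effective rate on net proceeds: 5,258.86 / 4,960 − 1 = 0.060253 = 6.025%.

6.025%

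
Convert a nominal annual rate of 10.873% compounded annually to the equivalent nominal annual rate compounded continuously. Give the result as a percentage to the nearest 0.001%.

10.322%

Compounded annually, EAR = nominal = 0.108730.
Equivalent continuous rate: r = ln(1 + 0.108730) = 0.103215 = 10.322%.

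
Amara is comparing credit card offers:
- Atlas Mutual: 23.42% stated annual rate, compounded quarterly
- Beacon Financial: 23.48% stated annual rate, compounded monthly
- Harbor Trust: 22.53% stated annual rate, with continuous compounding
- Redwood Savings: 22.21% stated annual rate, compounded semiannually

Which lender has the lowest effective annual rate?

Redwood Savings

Atlas Mutual: (1 + 0.2342/4)^4 − 1 = 25.558%
Beacon Financial: (1 + 0.2348/12)^12 − 1 = 26.179%
Harbor Trust: e^0.2253 − 1 = 25.270%
Redwood Savings: (1 + 0.2221/2)^2 − 1 = 23.443%
The lowest effective annual rate is Redwood Savings at 23.443%.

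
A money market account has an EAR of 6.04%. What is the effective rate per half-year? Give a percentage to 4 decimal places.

2.9757%

The per-half-year rate i satisfies (1 + i)^2 = 1 + 0.0604.
i = 1.0604^(1/2) − 1 = 0.0297573 = 2.9757%.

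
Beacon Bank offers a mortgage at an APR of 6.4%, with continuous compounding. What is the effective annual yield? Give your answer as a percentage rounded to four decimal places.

6.6092%

With continuous compounding, EAR = e^0.064 − 1.
e^0.064 = 1.066092, so EAR = 0.066092 = 6.6092%.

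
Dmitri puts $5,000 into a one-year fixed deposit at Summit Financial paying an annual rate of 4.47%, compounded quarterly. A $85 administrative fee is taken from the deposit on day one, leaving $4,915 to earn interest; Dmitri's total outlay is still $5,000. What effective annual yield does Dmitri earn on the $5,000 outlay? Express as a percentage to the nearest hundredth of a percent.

2.77%

Value after one year: 4,915 × (1 + 0.0447/4)^4 = 4,915 × 1.045455 = $5,138.41.
Effective yield on the $5,000 outlay: 5,138.41 / 5,000 − 1 = 0.027682 = 2.77%.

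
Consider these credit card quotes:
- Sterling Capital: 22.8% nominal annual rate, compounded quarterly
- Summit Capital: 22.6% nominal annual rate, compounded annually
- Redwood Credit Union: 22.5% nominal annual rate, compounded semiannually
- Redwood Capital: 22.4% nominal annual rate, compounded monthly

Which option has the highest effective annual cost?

Sterling Capital: (1 + 0.228/4)^4 − 1 = 24.825%
Summit Capital: compounded annually, EAR = 22.600%
Redwood Credit Union: (1 + 0.225/2)^2 − 1 = 23.766%
Redwood Capital: (1 + 0.224/12)^12 − 1 = 24.849%
The highest effective annual rate is Redwood Capital at 24.849%.

Redwood Capital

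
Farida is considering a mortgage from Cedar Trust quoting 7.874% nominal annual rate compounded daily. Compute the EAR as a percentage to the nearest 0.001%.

EAR = (1 + 0.07874/365)^365 − 1.
= (1 + 0.000216)^365 − 1 = 1.081914 − 1 = 8.191%.

8.191%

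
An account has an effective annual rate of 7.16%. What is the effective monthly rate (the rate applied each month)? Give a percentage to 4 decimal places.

0.5779%

The per-month rate i satisfies (1 + i)^12 = 1 + 0.0716.
i = 1.0716^(1/12) − 1 = 0.0057794 = 0.5779%.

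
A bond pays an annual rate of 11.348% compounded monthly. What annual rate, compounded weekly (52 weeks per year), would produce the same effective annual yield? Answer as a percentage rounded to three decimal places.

11.307%

EAR = (1 + 0.11348/12)^12 − 1 = 0.119572.
Solve (1 + r/52)^52 = 1.119572: r/52 = 1.119572^(1/52) − 1 = 0.002174, so r = 0.113070 = 11.307%.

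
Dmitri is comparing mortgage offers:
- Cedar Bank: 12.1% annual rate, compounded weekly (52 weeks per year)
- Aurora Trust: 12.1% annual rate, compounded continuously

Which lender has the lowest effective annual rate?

Cedar Bank: (1 + 0.121/52)^52 − 1 = 12.847%
Aurora Trust: e^0.121 − 1 = 12.862%
The lowest effective annual rate is Cedar Bank at 12.847%.

Cedar Bank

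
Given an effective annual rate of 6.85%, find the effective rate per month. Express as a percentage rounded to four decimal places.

The per-month rate i satisfies (1 + i)^12 = 1 + 0.0685.
i = 1.0685^(1/12) − 1 = 0.0055366 = 0.5537%.

0.5537%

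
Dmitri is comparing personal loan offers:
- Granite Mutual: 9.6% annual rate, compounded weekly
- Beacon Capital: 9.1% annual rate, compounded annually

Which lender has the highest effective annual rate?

Granite Mutual

Granite Mutual: (1 + 0.096/52)^52 − 1 = 10.066%
Beacon Capital: compounded annually, EAR = 9.100%
The highest effective annual rate is Granite Mutual at 10.066%.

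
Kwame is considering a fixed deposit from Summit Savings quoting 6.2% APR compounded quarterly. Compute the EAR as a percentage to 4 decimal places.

6.3456%

EAR = (1 + 0.062/4)^4 − 1.
= 1.063456 − 1 = 6.3456%.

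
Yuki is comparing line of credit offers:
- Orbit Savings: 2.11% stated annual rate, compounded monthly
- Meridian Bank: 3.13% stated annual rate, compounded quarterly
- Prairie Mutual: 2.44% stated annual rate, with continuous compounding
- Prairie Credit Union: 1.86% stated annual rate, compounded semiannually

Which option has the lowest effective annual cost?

Prairie Credit Union

Orbit Savings: (1 + 0.0211/12)^12 − 1 = 2.131%
Meridian Bank: (1 + 0.0313/4)^4 − 1 = 3.167%
Prairie Mutual: e^0.0244 − 1 = 2.470%
Prairie Credit Union: (1 + 0.0186/2)^2 − 1 = 1.869%
The lowest effective annual rate is Prairie Credit Union at 1.869%.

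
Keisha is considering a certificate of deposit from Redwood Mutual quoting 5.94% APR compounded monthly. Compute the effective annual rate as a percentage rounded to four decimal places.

6.1044%

EAR = (1 + 0.0594/12)^12 − 1.
= (1 + 0.004950)^12 − 1 = 1.061044 − 1 = 6.1044%.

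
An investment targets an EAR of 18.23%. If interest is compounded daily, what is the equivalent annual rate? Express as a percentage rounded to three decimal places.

(1 + r/365)^365 − 1 = 0.1823, so 1 + r/365 = 1.1823^(1/365).
r/365 = 0.000459, so r = 0.167500 = 16.750%.

16.750%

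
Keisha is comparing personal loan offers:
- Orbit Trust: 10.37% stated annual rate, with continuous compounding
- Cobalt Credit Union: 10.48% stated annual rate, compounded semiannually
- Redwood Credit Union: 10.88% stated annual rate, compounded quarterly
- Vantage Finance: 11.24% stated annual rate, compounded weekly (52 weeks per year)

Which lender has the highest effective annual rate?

Vantage Finance

Orbit Trust: e^0.1037 − 1 = 10.927%
Cobalt Credit Union: (1 + 0.1048/2)^2 − 1 = 10.755%
Redwood Credit Union: (1 + 0.1088/4)^4 − 1 = 11.332%
Vantage Finance: (1 + 0.1124/52)^52 − 1 = 11.882%
The highest effective annual rate is Vantage Finance at 11.882%.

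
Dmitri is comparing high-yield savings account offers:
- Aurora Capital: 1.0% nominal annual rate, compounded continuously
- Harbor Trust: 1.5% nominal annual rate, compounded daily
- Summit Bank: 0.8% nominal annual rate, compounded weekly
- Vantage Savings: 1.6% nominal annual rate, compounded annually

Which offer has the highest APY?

Aurora Capital: e^0.010 − 1 = 1.005%
Harbor Trust: (1 + 0.015/365)^365 − 1 = 1.511%
Summit Bank: (1 + 0.008/52)^52 − 1 = 0.803%
Vantage Savings: compounded annually, EAR = 1.600%
The highest effective annual rate is Vantage Savings at 1.600%.

Vantage Savings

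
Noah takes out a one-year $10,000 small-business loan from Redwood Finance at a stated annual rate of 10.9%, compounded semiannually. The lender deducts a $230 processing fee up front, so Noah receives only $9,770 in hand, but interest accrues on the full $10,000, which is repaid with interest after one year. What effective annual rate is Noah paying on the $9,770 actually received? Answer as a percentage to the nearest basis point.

13.81%

Amount owed after one year: 10,000 × (1 + 0.109/2)^2 = 10,000 × 1.111970 = $11,119.70.
Effective rate on net proceeds: 11,119.70 / 9,770 − 1 = 0.138148 = 13.81%.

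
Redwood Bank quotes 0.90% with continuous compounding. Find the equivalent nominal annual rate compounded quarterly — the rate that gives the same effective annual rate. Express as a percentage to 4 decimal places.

EAR under continuous compounding: e^0.0090 − 1 = 0.009041.
Solve (1 + r/4)^4 = 1.009041: r/4 = 1.009041^(1/4) − 1 = 0.002253, so r = 0.009010 = 0.9010%.

0.9010%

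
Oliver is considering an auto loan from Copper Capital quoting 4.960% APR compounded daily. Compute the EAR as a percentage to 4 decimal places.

EAR = (1 + 0.04960/365)^365 − 1.
= (1 + 0.000136)^365 − 1 = 1.050847 − 1 = 5.0847%.

5.0847%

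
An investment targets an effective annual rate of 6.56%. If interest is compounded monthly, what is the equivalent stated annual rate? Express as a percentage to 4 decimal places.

(1 + r/12)^12 − 1 = 0.0656, so 1 + r/12 = 1.0656^(1/12).
r/12 = 0.005309, so r = 0.063707 = 6.3707%.

6.3707%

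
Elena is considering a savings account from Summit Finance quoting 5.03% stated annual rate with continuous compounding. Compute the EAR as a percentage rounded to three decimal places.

With continuous compounding, EAR = e^0.0503 − 1.
e^0.0503 = 1.051587, so EAR = 0.051587 = 5.159%.

5.159%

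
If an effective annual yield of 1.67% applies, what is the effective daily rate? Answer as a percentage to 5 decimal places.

The per-day rate i satisfies (1 + i)^365 = 1 + 0.0167.
i = 1.0167^(1/365) − 1 = 0.0000454 = 0.00454%.

0.00454%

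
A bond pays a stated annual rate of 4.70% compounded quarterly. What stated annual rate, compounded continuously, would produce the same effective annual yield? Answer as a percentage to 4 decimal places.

4.6726%

EAR = (1 + 0.0470/4)^4 − 1 = 0.047835.
Equivalent continuous rate: r = ln(1 + 0.047835) = 0.046726 = 4.6726%.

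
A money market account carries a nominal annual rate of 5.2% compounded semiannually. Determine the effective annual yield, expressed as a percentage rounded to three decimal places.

EAR = (1 + 0.052/2)^2 − 1.
= (1 + 0.026000)^2 − 1 = 1.052676 − 1 = 5.268%.

5.268%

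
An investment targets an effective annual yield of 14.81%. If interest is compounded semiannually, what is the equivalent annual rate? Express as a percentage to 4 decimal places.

14.2989%

(1 + r/2)^2 − 1 = 0.1481, so 1 + r/2 = 1.1481^(1/2).
r/2 = 0.071494, so r = 0.142989 = 14.2989%.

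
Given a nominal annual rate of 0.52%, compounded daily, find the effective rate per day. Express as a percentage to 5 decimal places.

0.00142%

With a nominal annual rate compounded daily, the periodic rate is the nominal rate divided by 365.
i = 0.0052 / 365 = 0.0000142 = 0.00142%.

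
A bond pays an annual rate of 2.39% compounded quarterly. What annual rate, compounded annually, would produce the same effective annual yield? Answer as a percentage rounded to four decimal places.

EAR = (1 + 0.0239/4)^4 − 1 = 0.024115.
Compounded annually, the equivalent nominal rate is the EAR itself: 2.4115%.

2.4115%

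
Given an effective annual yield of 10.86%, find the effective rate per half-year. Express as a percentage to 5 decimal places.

5.29008%

The per-half-year rate i satisfies (1 + i)^2 = 1 + 0.1086.
i = 1.1086^(1/2) − 1 = 0.0529008 = 5.29008%.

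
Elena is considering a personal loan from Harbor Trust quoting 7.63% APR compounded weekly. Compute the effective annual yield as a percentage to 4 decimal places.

7.9226%

EAR = (1 + 0.0763/52)^52 − 1.
= (1 + 0.001467)^52 − 1 = 1.079226 − 1 = 7.9226%.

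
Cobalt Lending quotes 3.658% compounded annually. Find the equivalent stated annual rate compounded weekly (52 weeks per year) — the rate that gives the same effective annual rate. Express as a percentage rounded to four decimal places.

Compounded annually, EAR = nominal = 0.036580.
Solve (1 + r/52)^52 = 1.036580: r/52 = 1.036580^(1/52) − 1 = 0.000691, so r = 0.035939 = 3.5939%.

3.5939%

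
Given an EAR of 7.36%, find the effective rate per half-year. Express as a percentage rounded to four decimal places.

The per-half-year rate i satisfies (1 + i)^2 = 1 + 0.0736.
i = 1.0736^(1/2) − 1 = 0.0361467 = 3.6147%.

3.6147%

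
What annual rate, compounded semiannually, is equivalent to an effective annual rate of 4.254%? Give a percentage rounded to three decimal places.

(1 + r/2)^2 − 1 = 0.04254, so 1 + r/2 = 1.04254^(1/2).
r/2 = 0.021048, so r = 0.042097 = 4.210%.

4.210%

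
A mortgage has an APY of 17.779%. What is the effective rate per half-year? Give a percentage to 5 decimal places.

8.52603%

The per-half-year rate i satisfies (1 + i)^2 = 1 + 0.17779.
i = 1.17779^(1/2) − 1 = 0.0852603 = 8.52603%.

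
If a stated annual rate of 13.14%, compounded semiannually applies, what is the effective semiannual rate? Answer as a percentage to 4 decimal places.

With a nominal annual rate compounded semiannually, the periodic rate is the nominal rate divided by 2.
i = 0.1314 / 2 = 0.0657000 = 6.5700%.

6.5700%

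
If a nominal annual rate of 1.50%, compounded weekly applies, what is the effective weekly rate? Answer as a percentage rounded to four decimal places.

0.0288%

With a nominal annual rate compounded weekly, the periodic rate is the nominal rate divided by 52.
i = 0.0150 / 52 = 0.0002885 = 0.0288%.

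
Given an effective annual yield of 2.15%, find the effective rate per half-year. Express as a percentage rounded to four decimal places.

1.0693%

The per-half-year rate i satisfies (1 + i)^2 = 1 + 0.0215.
i = 1.0215^(1/2) − 1 = 0.0106928 = 1.0693%.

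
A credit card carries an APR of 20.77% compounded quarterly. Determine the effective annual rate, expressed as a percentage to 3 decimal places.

22.444%

EAR = (1 + 0.2077/4)^4 − 1.
= (1 + 0.051925)^4 − 1 = 1.224445 − 1 = 22.444%.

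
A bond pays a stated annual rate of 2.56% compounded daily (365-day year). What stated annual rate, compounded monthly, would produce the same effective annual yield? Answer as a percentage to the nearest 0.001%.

EAR = (1 + 0.0256/365)^365 − 1 = 0.025930.
Solve (1 + r/12)^12 = 1.025930: r/12 = 1.025930^(1/12) − 1 = 0.002136, so r = 0.025626 = 2.563%.

2.563%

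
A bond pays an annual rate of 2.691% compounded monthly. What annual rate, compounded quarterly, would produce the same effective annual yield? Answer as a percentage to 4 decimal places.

2.6970%

EAR = (1 + 0.02691/12)^12 − 1 = 0.027244.
Solve (1 + r/4)^4 = 1.027244: r/4 = 1.027244^(1/4) − 1 = 0.006743, so r = 0.026970 = 2.6970%.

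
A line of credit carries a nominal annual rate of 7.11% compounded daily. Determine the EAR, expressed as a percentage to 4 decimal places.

7.3681%

EAR = (1 + 0.0711/365)^365 − 1.
= (1 + 0.000195)^365 − 1 = 1.073681 − 1 = 7.3681%.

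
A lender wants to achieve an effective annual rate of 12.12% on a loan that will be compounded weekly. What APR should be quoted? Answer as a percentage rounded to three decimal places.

11.453%

(1 + r/52)^52 − 1 = 0.1212, so 1 + r/52 = 1.1212^(1/52).
r/52 = 0.002202, so r = 0.114525 = 11.453%.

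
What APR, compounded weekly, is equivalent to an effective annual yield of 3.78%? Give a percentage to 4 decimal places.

3.7116%

(1 + r/52)^52 − 1 = 0.0378, so 1 + r/52 = 1.0378^(1/52).
r/52 = 0.000714, so r = 0.037116 = 3.7116%.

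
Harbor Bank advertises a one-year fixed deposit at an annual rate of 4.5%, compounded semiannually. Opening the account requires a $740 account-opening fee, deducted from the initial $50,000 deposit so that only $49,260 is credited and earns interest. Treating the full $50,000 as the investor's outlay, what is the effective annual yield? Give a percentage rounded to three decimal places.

3.003%

Value after one year: 49,260 × (1 + 0.045/2)^2 = 49,260 × 1.045506 = $51,501.64.
Effective yield on the $50,000 outlay: 51,501.64 / 50,000 − 1 = 0.030033 = 3.003%.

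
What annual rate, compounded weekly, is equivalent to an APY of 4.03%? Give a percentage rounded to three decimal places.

3.952%

(1 + r/52)^52 − 1 = 0.0403, so 1 + r/52 = 1.0403^(1/52).
r/52 = 0.000760, so r = 0.039524 = 3.952%.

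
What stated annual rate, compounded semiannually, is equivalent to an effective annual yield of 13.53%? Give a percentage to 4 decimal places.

13.1009%

(1 + r/2)^2 − 1 = 0.1353, so 1 + r/2 = 1.1353^(1/2).
r/2 = 0.065505, so r = 0.131009 = 13.1009%.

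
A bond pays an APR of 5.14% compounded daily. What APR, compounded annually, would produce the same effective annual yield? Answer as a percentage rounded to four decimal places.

EAR = (1 + 0.0514/365)^365 − 1 = 0.052740.
Compounded annually, the equivalent nominal rate is the EAR itself: 5.2740%.

5.2740%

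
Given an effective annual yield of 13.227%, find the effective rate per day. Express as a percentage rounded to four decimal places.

The per-day rate i satisfies (1 + i)^365 = 1 + 0.13227.
i = 1.13227^(1/365) − 1 = 0.0003404 = 0.0340%.

0.0340%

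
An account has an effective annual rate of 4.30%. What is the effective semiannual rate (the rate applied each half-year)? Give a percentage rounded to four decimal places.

2.1274%

The per-half-year rate i satisfies (1 + i)^2 = 1 + 0.0430.
i = 1.0430^(1/2) − 1 = 0.0212737 = 2.1274%.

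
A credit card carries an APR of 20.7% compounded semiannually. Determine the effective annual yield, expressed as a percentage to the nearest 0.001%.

EAR = (1 + 0.207/2)^2 − 1.
= 1.217712 − 1 = 21.771%.

21.771%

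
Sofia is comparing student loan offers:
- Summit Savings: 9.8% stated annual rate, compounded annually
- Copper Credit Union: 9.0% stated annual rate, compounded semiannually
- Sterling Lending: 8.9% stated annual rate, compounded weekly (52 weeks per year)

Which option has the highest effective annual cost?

Summit Savings: compounded annually, EAR = 9.800%
Copper Credit Union: (1 + 0.090/2)^2 − 1 = 9.202%
Sterling Lending: (1 + 0.089/52)^52 − 1 = 9.300%
The highest effective annual rate is Summit Savings at 9.800%.

Summit Savings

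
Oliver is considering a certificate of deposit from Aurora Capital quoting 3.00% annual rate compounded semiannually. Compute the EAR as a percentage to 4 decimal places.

3.0225%

EAR = (1 + 0.0300/2)^2 − 1.
= (1 + 0.015000)^2 − 1 = 1.030225 − 1 = 3.0225%.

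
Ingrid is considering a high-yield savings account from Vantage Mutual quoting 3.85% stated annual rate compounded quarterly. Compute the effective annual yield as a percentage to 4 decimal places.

EAR = (1 + 0.0385/4)^4 − 1.
= (1 + 0.009625)^4 − 1 = 1.039059 − 1 = 3.9059%.

3.9059%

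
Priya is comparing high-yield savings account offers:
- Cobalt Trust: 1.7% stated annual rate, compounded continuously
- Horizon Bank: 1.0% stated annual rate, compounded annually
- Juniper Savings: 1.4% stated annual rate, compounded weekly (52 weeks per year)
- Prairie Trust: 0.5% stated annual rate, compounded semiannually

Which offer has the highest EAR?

Cobalt Trust: e^0.017 − 1 = 1.715%
Horizon Bank: compounded annually, EAR = 1.000%
Juniper Savings: (1 + 0.014/52)^52 − 1 = 1.410%
Prairie Trust: (1 + 0.005/2)^2 − 1 = 0.501%
The highest effective annual rate is Cobalt Trust at 1.715%.

Cobalt Trust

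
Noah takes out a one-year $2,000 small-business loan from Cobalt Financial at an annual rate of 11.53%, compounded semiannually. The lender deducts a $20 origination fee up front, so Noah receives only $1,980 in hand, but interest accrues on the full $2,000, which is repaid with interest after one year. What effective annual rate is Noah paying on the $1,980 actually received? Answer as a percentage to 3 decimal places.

Amount owed after one year: 2,000 × (1 + 0.1153/2)^2 = 2,000 × 1.118624 = $2,237.25.
Effective rate on net proceeds: 2,237.25 / 1,980 − 1 = 0.129923 = 12.992%.

12.992%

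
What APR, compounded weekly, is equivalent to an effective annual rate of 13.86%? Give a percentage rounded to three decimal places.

12.996%

(1 + r/52)^52 − 1 = 0.1386, so 1 + r/52 = 1.1386^(1/52).
r/52 = 0.002499, so r = 0.129962 = 12.996%.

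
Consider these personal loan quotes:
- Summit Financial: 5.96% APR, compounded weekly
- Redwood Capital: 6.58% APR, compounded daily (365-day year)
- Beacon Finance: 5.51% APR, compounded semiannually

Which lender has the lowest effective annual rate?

Beacon Finance

Summit Financial: (1 + 0.0596/52)^52 − 1 = 6.138%
Redwood Capital: (1 + 0.0658/365)^365 − 1 = 6.801%
Beacon Finance: (1 + 0.0551/2)^2 − 1 = 5.586%
The lowest effective annual rate is Beacon Finance at 5.586%.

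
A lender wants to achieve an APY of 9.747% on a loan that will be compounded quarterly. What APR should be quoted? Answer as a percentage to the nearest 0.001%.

(1 + r/4)^4 − 1 = 0.09747, so 1 + r/4 = 1.09747^(1/4).
r/4 = 0.023524, so r = 0.094097 = 9.410%.

9.410%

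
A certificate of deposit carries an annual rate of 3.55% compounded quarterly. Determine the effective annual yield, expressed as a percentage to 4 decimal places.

EAR = (1 + 0.0355/4)^4 − 1.
= (1 + 0.008875)^4 − 1 = 1.035975 − 1 = 3.5975%.

3.5975%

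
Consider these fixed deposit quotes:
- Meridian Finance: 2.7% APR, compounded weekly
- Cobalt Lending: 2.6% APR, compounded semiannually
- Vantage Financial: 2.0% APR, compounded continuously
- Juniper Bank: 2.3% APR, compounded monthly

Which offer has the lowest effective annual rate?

Meridian Finance: (1 + 0.027/52)^52 − 1 = 2.736%
Cobalt Lending: (1 + 0.026/2)^2 − 1 = 2.617%
Vantage Financial: e^0.020 − 1 = 2.020%
Juniper Bank: (1 + 0.023/12)^12 − 1 = 2.324%
The lowest effective annual rate is Vantage Financial at 2.020%.

Vantage Financial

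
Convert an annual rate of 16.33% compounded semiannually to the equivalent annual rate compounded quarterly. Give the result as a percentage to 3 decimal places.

EAR = (1 + 0.1633/2)^2 − 1 = 0.169967.
Solve (1 + r/4)^4 = 1.169967: r/4 = 1.169967^(1/4) − 1 = 0.040024, so r = 0.160096 = 16.010%.

16.010%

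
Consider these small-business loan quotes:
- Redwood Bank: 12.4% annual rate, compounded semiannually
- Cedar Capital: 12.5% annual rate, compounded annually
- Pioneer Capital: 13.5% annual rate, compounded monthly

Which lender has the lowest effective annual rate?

Cedar Capital

Redwood Bank: (1 + 0.124/2)^2 − 1 = 12.784%
Cedar Capital: compounded annually, EAR = 12.500%
Pioneer Capital: (1 + 0.135/12)^12 − 1 = 14.367%
The lowest effective annual rate is Cedar Capital at 12.500%.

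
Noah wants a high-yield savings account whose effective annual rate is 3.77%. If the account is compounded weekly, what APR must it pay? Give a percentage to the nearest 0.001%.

(1 + r/52)^52 − 1 = 0.0377, so 1 + r/52 = 1.0377^(1/52).
r/52 = 0.000712, so r = 0.037020 = 3.702%.

3.702%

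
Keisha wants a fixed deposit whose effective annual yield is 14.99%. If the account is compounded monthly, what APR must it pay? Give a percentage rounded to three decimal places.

14.049%

(1 + r/12)^12 − 1 = 0.1499, so 1 + r/12 = 1.1499^(1/12).
r/12 = 0.011708, so r = 0.140491 = 14.049%.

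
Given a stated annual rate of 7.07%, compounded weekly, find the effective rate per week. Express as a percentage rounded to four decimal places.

With a nominal annual rate compounded weekly, the periodic rate is the nominal rate divided by 52.
i = 0.0707 / 52 = 0.0013596 = 0.1360%.

0.1360%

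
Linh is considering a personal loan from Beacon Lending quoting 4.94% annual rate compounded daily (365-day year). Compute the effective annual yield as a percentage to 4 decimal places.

5.0637%

EAR = (1 + 0.0494/365)^365 − 1.
= (1 + 0.000135)^365 − 1 = 1.050637 − 1 = 5.0637%.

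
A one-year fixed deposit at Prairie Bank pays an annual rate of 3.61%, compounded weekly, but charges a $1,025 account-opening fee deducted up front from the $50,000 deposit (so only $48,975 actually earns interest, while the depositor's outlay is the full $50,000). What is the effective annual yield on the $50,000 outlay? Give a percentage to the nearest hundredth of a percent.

Value after one year: 48,975 × (1 + 0.0361/52)^52 = 48,975 × 1.036747 = $50,774.66.
Effective yield on the $50,000 outlay: 50,774.66 / 50,000 − 1 = 0.015493 = 1.55%.

1.55%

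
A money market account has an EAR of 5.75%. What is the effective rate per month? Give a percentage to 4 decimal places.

The per-month rate i satisfies (1 + i)^12 = 1 + 0.0575.
i = 1.0575^(1/12) − 1 = 0.0046698 = 0.4670%.

0.4670%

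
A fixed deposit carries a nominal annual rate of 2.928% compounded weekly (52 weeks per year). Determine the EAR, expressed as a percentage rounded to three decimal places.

2.970%

EAR = (1 + 0.02928/52)^52 − 1.
= 1.029704 − 1 = 2.970%.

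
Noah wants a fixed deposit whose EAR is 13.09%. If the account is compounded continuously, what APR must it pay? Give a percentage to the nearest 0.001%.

Continuous: nominal r satisfies e^r − 1 = 0.1309.
r = ln(1 + 0.1309) = ln(1.1309) = 0.123014 = 12.301%.

12.301%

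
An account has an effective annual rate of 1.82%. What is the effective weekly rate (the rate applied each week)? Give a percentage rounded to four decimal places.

0.0347%

The per-week rate i satisfies (1 + i)^52 = 1 + 0.0182.
i = 1.0182^(1/52) − 1 = 0.0003469 = 0.0347%.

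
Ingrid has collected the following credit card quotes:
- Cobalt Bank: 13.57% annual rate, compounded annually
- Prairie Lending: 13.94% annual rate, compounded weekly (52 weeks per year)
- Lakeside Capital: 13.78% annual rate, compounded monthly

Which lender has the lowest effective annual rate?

Cobalt Bank

Cobalt Bank: compounded annually, EAR = 13.570%
Prairie Lending: (1 + 0.1394/52)^52 − 1 = 14.937%
Lakeside Capital: (1 + 0.1378/12)^12 − 1 = 14.685%
The lowest effective annual rate is Cobalt Bank at 13.570%.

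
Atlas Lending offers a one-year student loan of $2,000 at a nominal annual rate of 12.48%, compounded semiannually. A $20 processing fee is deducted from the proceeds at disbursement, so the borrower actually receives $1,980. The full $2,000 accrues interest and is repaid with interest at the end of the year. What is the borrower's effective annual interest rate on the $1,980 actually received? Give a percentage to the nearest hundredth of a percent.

14.01%

Amount owed after one year: 2,000 × (1 + 0.1248/2)^2 = 2,000 × 1.128694 = $2,257.39.
Effective rate on net proceeds: 2,257.39 / 1,980 − 1 = 0.140095 = 14.01%.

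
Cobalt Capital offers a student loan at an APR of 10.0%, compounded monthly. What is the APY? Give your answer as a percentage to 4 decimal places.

10.4713%

EAR = (1 + 0.100/12)^12 − 1.
= 1.104713 − 1 = 10.4713%.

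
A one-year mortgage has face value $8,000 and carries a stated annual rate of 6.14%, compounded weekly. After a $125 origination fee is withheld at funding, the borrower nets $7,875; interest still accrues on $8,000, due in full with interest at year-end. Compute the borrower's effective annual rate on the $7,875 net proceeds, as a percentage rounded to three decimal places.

8.016%

Amount owed after one year: 8,000 × (1 + 0.0614/52)^52 = 8,000 × 1.063286 = $8,506.29.
Effective rate on net proceeds: 8,506.29 / 7,875 − 1 = 0.080163 = 8.016%.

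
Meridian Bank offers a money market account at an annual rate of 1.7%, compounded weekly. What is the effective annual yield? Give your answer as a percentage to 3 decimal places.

1.714%

EAR = (1 + 0.017/52)^52 − 1.
= 1.017142 − 1 = 1.714%.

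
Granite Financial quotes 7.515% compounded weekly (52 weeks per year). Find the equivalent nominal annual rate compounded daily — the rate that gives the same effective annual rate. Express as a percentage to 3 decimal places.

7.510%

EAR = (1 + 0.07515/52)^52 − 1 = 0.077987.
Solve (1 + r/365)^365 = 1.077987: r/365 = 1.077987^(1/365) − 1 = 0.000206, so r = 0.075103 = 7.510%.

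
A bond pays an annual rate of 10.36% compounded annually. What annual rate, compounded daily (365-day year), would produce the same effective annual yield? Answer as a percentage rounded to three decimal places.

Compounded annually, EAR = nominal = 0.103600.
Solve (1 + r/365)^365 = 1.103600: r/365 = 1.103600^(1/365) − 1 = 0.000270, so r = 0.098591 = 9.859%.

9.859%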